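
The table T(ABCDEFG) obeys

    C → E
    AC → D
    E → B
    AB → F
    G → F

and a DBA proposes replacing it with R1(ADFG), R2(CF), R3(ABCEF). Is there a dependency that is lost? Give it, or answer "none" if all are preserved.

AC → D

Check AC → D: no single fragment contains all of {ACD}, and the restricted closure of {AC} across the fragments never reaches {D}.
C → E is preserved.
E → B is preserved.
AB → F is preserved.
G → F is preserved.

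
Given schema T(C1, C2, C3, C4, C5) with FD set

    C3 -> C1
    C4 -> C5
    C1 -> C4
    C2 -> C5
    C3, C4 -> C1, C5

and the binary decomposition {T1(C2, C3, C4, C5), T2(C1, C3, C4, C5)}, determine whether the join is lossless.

Common attributes: T1 ∩ T2 = {C3, C4, C5}.
Closure of {C3, C4, C5}: C3 → C1 applies, adding C1. So (C3, C4, C5)⁺ = {C1, C3, C4, C5}.
This closure contains every attribute of T2, so T1 ∩ T2 → T2. The join is lossless.

Yes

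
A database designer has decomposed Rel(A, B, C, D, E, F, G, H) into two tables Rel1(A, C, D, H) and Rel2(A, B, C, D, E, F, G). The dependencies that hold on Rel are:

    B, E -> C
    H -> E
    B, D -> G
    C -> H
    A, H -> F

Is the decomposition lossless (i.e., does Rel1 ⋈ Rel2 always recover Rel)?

Yes

Common attributes: Rel1 ∩ Rel2 = {A, C, D}.
Closure of {A, C, D}: C → H applies, adding H; A, H → F applies, adding F; H → E applies, adding E. So (A, C, D)⁺ = {A, C, D, E, F, H}.
This closure contains every attribute of Rel1, so Rel1 ∩ Rel2 → Rel1. The join is lossless.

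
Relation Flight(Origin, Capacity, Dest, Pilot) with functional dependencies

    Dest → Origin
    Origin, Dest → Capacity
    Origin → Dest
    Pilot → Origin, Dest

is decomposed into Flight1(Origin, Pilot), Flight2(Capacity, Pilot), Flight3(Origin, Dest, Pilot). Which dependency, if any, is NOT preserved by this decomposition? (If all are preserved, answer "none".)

Origin, Dest → Capacity

Check Origin, Dest → Capacity: no single fragment contains all of {Origin, Capacity, Dest}, and the restricted closure of {Origin, Dest} across the fragments never reaches {Capacity}.
Dest → Origin is preserved.
Origin → Dest is preserved.
Pilot → Origin, Dest is preserved.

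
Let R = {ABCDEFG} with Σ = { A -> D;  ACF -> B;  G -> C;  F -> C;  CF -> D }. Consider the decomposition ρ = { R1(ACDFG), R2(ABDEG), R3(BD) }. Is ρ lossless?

No

Chase test. Columns are ABCDEFG; row i has aⱼ where attribute j ∈ Ri, else bᵢⱼ.
Initial tableau (one row per fragment):
  row 1: a1 b12 a3 a4 b15 a6 a7
  row 2: a1 a2 b23 a4 a5 b26 a7
  row 3: b31 a2 b33 a4 b35 b36 b37
Rows 1 and 2 agree on G; apply G→C and equate their C entries.
No row becomes fully distinguished — the join is lossy.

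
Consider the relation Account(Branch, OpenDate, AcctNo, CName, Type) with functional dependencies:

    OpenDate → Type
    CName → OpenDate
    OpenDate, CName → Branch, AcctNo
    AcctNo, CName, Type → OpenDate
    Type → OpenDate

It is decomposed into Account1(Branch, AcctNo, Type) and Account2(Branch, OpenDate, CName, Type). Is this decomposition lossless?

Common attributes: Account1 ∩ Account2 = {Branch, Type}.
Closure of {Branch, Type}: Type → OpenDate applies, adding OpenDate. So (Branch, Type)⁺ = {Branch, OpenDate, Type}.
The closure contains neither all of Account1 = {Branch, AcctNo, Type} nor all of Account2 = {Branch, OpenDate, CName, Type}, so the common attributes are not a superkey of either fragment. The join is lossy.

No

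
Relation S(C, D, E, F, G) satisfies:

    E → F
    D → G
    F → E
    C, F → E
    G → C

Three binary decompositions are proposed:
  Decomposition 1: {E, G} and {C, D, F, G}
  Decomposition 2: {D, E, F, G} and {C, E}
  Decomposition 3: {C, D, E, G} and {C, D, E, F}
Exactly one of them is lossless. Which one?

Decomposition 1: common = {G}, closure = {C, G} → lossy.
Decomposition 2: common = {E}, closure = {E, F} → lossy.
Decomposition 3: common = {C, D, E}, closure = {C, D, E, F, G} → lossless.

Decomposition 3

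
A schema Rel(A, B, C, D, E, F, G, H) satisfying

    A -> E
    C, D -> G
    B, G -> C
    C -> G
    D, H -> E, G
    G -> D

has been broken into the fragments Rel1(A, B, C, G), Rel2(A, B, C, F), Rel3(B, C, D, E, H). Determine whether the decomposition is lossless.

No

Chase test. Columns are A, B, C, D, E, F, G, H; row i has aⱼ where attribute j ∈ Reli, else bᵢⱼ.
Initial tableau (one row per fragment):
  row 1: a1 a2 a3 b14 b15 b16 a7 b18
  row 2: a1 a2 a3 b24 b25 a6 b27 b28
  row 3: b31 a2 a3 a4 a5 b36 b37 a8
Rows 1 and 2 agree on A; apply A→E and equate their E entries.
Rows 1 and 2 agree on C; apply C→G and equate their G entries.
Rows 1 and 3 agree on C; apply C→G and equate their G entries.
Rows 1 and 2 agree on G; apply G→D and equate their D entries.
Rows 1 and 3 agree on G; apply G→D and equate their D entries.
No row becomes fully distinguished — the join is lossy.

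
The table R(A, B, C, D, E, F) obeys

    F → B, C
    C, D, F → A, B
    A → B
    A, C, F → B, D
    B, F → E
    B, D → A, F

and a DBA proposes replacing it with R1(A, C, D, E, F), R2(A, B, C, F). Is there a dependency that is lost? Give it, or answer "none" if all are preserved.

B, D → A, F

Check B, D → A, F: no single fragment contains all of {A, B, D, F}, and the restricted closure of {B, D} across the fragments never reaches {A, F}.
F → B, C is preserved.
C, D, F → A, B is preserved.
A → B is preserved.
A, C, F → B, D is preserved.
B, F → E is preserved.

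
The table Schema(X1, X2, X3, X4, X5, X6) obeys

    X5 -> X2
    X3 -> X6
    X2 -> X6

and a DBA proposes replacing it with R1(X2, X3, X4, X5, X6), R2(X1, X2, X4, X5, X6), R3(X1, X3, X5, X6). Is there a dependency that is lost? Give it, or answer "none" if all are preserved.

X5 → X2 lies within R1.
X3 → X6 lies within R1.
X2 → X6 lies within R1.
Every dependency is enforceable on the fragments, so the decomposition is dependency-preserving.

none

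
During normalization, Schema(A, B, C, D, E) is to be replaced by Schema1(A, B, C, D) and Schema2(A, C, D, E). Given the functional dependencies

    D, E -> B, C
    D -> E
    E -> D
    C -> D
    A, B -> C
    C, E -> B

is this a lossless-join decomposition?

Yes

Common attributes: Schema1 ∩ Schema2 = {A, C, D}.
Closure of {A, C, D}: D → E applies, adding E; C, E → B applies, adding B. So (A, C, D)⁺ = {A, B, C, D, E}.
This closure contains every attribute of Schema1, so Schema1 ∩ Schema2 → Schema1. The join is lossless.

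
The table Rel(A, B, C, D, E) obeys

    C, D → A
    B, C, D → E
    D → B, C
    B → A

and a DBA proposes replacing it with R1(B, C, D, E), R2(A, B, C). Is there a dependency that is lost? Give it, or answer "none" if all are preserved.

none

C, D → A: restricted closure across fragments reaches A.
B, C, D → E lies within R1.
D → B, C lies within R1.
B → A lies within R2.
Every dependency is enforceable on the fragments, so the decomposition is dependency-preserving.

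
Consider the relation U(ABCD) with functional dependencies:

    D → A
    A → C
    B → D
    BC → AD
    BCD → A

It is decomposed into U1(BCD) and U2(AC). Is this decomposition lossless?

No

Common attributes: U1 ∩ U2 = {C}.
No dependency enlarges {C}, so (C)⁺ = {C}.
The closure contains neither all of U1 = {BCD} nor all of U2 = {AC}, so the common attributes are not a superkey of either fragment. The join is lossy.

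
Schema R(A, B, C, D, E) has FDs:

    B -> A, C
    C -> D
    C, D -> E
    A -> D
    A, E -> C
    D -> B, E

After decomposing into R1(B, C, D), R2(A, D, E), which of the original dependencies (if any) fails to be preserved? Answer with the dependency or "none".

none

B → A, C: restricted closure across fragments reaches A, C.
C → D lies within R1.
C, D → E: restricted closure across fragments reaches E.
A → D lies within R2.
A, E → C: restricted closure across fragments reaches C.
D → B, E: restricted closure across fragments reaches B, E.
Every dependency is enforceable on the fragments, so the decomposition is dependency-preserving.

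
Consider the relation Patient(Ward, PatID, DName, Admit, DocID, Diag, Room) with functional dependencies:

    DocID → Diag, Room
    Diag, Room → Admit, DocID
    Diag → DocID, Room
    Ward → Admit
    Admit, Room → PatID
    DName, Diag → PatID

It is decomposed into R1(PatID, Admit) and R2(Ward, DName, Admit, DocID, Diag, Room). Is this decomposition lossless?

No

Common attributes: R1 ∩ R2 = {Admit}.
No dependency enlarges {Admit}, so (Admit)⁺ = {Admit}.
The closure contains neither all of R1 = {PatID, Admit} nor all of R2 = {Ward, DName, Admit, DocID, Diag, Room}, so the common attributes are not a superkey of either fragment. The join is lossy.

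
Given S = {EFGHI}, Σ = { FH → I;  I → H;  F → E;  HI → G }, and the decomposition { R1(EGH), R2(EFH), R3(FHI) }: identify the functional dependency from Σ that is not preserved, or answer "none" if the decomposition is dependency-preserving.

Check HI → G: no single fragment contains all of {GHI}, and the restricted closure of {HI} across the fragments never reaches {G}.
FH → I is preserved.
I → H is preserved.
F → E is preserved.

HI → G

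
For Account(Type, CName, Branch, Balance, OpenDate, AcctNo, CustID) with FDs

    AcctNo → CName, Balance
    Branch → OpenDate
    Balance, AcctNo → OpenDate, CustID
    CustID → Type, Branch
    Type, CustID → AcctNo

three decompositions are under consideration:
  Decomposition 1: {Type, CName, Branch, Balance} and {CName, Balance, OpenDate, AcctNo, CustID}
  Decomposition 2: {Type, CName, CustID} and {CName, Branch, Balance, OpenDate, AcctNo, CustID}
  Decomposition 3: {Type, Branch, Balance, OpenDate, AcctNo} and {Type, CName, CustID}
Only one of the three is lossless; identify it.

Decomposition 1: common = {CName, Balance}, closure = {CName, Balance} → lossy.
Decomposition 2: common = {CName, CustID}, closure = {Type, CName, Branch, Balance, OpenDate, AcctNo, CustID} → lossless.
Decomposition 3: common = {Type}, closure = {Type} → lossy.

Decomposition 2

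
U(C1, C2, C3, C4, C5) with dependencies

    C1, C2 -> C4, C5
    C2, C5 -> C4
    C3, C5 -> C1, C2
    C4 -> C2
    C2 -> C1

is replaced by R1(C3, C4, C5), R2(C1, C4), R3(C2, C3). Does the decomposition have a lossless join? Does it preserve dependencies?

Lossless test (chase): Rows 1 and 2 agree on C4; apply C4→C2 and equate their C2 entries. Rows 1 and 2 agree on C2; apply C2→C1 and equate their C1 entries. Rows 1 and 2 agree on C1, C2; apply C1, C2→C4, C5 and equate their C4, C5 entries. No row becomes fully distinguished — the join is lossy.
Dependency preservation: the restricted closure of {C1, C2} across the fragments never reaches {C4, C5}, so C1, C2 → C4, C5 cannot be enforced without a join — not preserved.

lossy and not dependency-preserving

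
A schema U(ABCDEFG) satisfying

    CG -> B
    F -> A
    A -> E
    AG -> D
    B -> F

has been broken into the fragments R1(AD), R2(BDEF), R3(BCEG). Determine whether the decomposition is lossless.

No

Chase test. Columns are ABCDEFG; row i has aⱼ where attribute j ∈ Ri, else bᵢⱼ.
Initial tableau (one row per fragment):
  row 1: a1 b12 b13 a4 b15 b16 b17
  row 2: b21 a2 b23 a4 a5 a6 b27
  row 3: b31 a2 a3 b34 a5 b36 a7
Rows 2 and 3 agree on B; apply B→F and equate their F entries.
Rows 2 and 3 agree on F; apply F→A and equate their A entries.
No row becomes fully distinguished — the join is lossy.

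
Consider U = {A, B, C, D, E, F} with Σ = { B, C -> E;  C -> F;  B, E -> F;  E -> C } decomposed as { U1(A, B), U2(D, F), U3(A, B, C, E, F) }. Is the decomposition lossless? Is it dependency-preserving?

Lossless test (chase): applying each FD to every pair of rows produces no changes in the tableau, so no row becomes fully distinguished — the join is lossy.
Dependency preservation: every FD's attributes lie within a single fragment, so each can be enforced locally — preserved.

lossy but dependency-preserving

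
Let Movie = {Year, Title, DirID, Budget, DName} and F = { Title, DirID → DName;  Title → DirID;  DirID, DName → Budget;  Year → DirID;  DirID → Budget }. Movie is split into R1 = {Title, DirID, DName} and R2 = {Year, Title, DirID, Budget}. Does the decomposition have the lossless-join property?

Common attributes: R1 ∩ R2 = {Title, DirID}.
Closure of {Title, DirID}: Title, DirID → DName applies, adding DName; DirID, DName → Budget applies, adding Budget. So (Title, DirID)⁺ = {Title, DirID, Budget, DName}.
This closure contains every attribute of R1, so R1 ∩ R2 → R1. The join is lossless.

Yes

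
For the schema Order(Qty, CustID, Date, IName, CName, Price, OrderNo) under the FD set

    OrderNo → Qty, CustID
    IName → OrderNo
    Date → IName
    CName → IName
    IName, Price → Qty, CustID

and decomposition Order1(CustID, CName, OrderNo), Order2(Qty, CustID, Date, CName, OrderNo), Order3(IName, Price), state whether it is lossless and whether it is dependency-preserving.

Lossless test (chase): Rows 1 and 2 agree on OrderNo; apply OrderNo→Qty, CustID and equate their Qty, CustID entries. Rows 1 and 2 agree on CName; apply CName→IName and equate their IName entries. No row becomes fully distinguished — the join is lossy.
Dependency preservation: the restricted closure of {IName} across the fragments never reaches {OrderNo}, so IName → OrderNo cannot be enforced without a join — not preserved.

lossy and not dependency-preserving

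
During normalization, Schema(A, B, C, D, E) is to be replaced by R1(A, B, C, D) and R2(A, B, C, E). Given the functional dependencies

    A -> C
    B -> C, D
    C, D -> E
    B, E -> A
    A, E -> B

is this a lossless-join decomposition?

Yes

Common attributes: R1 ∩ R2 = {A, B, C}.
Closure of {A, B, C}: B → C, D applies, adding D; C, D → E applies, adding E. So (A, B, C)⁺ = {A, B, C, D, E}.
This closure contains every attribute of R1, so R1 ∩ R2 → R1. The join is lossless.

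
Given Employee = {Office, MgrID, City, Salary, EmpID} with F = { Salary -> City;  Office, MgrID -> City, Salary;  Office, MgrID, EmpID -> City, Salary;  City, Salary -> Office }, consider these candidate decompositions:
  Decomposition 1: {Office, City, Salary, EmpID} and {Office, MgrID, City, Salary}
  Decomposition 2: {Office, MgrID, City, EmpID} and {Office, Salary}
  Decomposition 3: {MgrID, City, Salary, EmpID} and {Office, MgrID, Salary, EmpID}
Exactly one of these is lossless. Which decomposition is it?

Decomposition 1: common = {Office, City, Salary}, closure = {Office, City, Salary} → lossy.
Decomposition 2: common = {Office}, closure = {Office} → lossy.
Decomposition 3: common = {MgrID, Salary, EmpID}, closure = {Office, MgrID, City, Salary, EmpID} → lossless.

Decomposition 3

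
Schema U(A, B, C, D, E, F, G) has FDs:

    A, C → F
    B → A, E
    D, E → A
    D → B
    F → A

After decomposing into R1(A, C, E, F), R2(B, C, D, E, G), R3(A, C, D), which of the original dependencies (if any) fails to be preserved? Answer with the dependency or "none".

Check B → A, E: no single fragment contains all of {A, B, E}, and the restricted closure of {B} across the fragments never reaches {A, E}.
A, C → F is preserved.
D, E → A is preserved.
D → B is preserved.
F → A is preserved.

B → A, E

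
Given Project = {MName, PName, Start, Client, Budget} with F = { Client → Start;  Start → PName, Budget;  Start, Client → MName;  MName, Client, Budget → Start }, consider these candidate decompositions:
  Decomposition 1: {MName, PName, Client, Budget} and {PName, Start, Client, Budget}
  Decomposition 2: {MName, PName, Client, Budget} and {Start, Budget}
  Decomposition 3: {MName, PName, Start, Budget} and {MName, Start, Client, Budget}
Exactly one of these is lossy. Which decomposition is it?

Decomposition 1: common = {PName, Client, Budget}, closure = {MName, PName, Start, Client, Budget} → lossless.
Decomposition 2: common = {Budget}, closure = {Budget} → lossy.
Decomposition 3: common = {MName, Start, Budget}, closure = {MName, PName, Start, Budget} → lossless.

Decomposition 2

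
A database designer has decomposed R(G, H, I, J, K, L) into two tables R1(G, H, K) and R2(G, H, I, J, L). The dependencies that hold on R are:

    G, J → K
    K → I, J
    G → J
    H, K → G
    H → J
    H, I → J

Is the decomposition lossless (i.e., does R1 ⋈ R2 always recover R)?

Common attributes: R1 ∩ R2 = {G, H}.
Closure of {G, H}: G → J applies, adding J; G, J → K applies, adding K; K → I, J applies, adding I. So (G, H)⁺ = {G, H, I, J, K}.
This closure contains every attribute of R1, so R1 ∩ R2 → R1. The join is lossless.

Yes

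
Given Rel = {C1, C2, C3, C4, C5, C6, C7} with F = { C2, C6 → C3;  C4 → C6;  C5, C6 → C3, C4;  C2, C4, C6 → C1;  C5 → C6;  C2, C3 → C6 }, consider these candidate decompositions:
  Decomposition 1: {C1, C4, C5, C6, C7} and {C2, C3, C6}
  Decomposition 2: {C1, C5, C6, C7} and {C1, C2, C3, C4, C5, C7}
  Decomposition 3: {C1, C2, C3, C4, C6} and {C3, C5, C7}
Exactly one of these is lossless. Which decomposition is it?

Decomposition 1: common = {C6}, closure = {C6} → lossy.
Decomposition 2: common = {C1, C5, C7}, closure = {C1, C3, C4, C5, C6, C7} → lossless.
Decomposition 3: common = {C3}, closure = {C3} → lossy.

Decomposition 2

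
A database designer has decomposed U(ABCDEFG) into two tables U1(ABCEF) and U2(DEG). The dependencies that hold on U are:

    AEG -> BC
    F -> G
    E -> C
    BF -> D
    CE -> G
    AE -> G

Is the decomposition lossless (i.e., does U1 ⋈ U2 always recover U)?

Common attributes: U1 ∩ U2 = {E}.
Closure of {E}: E → C applies, adding C; CE → G applies, adding G. So (E)⁺ = {CEG}.
The closure contains neither all of U1 = {ABCEF} nor all of U2 = {DEG}, so the common attributes are not a superkey of either fragment. The join is lossy.

No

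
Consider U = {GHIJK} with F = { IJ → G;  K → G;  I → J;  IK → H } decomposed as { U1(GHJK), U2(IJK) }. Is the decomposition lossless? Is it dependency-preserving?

Lossless test: (JK)⁺ = {GJK}, which is a superkey of neither fragment — lossy.
Dependency preservation: the restricted closure of {IJ} across the fragments never reaches {G}, so IJ → G cannot be enforced without a join — not preserved.

lossy and not dependency-preserving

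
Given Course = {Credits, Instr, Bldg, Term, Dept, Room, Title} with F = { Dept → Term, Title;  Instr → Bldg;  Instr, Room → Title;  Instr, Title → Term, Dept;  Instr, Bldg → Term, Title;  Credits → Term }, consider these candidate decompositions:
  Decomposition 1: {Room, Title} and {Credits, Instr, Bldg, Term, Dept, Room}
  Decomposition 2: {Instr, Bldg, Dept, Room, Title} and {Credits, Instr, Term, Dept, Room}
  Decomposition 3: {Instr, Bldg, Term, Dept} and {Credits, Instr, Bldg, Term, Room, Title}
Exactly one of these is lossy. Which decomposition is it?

Decomposition 1

Decomposition 1: common = {Room}, closure = {Room} → lossy.
Decomposition 2: common = {Instr, Dept, Room}, closure = {Instr, Bldg, Term, Dept, Room, Title} → lossless.
Decomposition 3: common = {Instr, Bldg, Term}, closure = {Instr, Bldg, Term, Dept, Title} → lossless.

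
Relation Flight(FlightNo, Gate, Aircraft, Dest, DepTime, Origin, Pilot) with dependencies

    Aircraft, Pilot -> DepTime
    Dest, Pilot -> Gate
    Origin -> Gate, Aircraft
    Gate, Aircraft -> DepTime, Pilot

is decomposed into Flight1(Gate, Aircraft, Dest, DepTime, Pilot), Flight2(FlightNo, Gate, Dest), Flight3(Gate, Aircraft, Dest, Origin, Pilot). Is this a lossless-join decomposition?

No

Chase test. Columns are FlightNo, Gate, Aircraft, Dest, DepTime, Origin, Pilot; row i has aⱼ where attribute j ∈ Flighti, else bᵢⱼ.
Initial tableau (one row per fragment):
  row 1: b11 a2 a3 a4 a5 b16 a7
  row 2: a1 a2 b23 a4 b25 b26 b27
  row 3: b31 a2 a3 a4 b35 a6 a7
Rows 1 and 3 agree on Aircraft, Pilot; apply Aircraft, Pilot→DepTime and equate their DepTime entries.
No row becomes fully distinguished — the join is lossy.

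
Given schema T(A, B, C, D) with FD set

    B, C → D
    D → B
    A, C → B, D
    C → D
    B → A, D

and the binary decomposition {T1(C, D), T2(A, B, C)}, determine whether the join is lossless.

Yes

Common attributes: T1 ∩ T2 = {C}.
Closure of {C}: C → D applies, adding D; D → B applies, adding B; B → A, D applies, adding A. So (C)⁺ = {A, B, C, D}.
This closure contains every attribute of T1, so T1 ∩ T2 → T1. The join is lossless.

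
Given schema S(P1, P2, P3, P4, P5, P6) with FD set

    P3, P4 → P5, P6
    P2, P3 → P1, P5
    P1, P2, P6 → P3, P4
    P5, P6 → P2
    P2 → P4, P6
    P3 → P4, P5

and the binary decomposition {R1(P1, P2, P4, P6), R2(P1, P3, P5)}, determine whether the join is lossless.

No

Common attributes: R1 ∩ R2 = {P1}.
No dependency enlarges {P1}, so (P1)⁺ = {P1}.
The closure contains neither all of R1 = {P1, P2, P4, P6} nor all of R2 = {P1, P3, P5}, so the common attributes are not a superkey of either fragment. The join is lossy.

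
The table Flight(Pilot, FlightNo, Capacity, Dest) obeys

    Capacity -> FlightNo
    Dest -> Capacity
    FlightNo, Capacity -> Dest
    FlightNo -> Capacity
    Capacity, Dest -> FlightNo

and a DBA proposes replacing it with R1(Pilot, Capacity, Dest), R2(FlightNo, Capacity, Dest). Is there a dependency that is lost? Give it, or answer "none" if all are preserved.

Capacity → FlightNo lies within R2.
Dest → Capacity lies within R1.
FlightNo, Capacity → Dest lies within R2.
FlightNo → Capacity lies within R2.
Capacity, Dest → FlightNo lies within R2.
Every dependency is enforceable on the fragments, so the decomposition is dependency-preserving.

none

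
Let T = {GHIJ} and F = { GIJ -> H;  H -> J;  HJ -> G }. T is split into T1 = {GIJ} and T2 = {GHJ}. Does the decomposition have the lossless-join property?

No

Common attributes: T1 ∩ T2 = {GJ}.
No dependency enlarges {GJ}, so (GJ)⁺ = {GJ}.
The closure contains neither all of T1 = {GIJ} nor all of T2 = {GHJ}, so the common attributes are not a superkey of either fragment. The join is lossy.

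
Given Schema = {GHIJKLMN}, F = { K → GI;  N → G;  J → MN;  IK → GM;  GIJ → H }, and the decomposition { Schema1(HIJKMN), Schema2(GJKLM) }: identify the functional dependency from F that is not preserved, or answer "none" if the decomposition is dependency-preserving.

Check N → G: no single fragment contains all of {GN}, and the restricted closure of {N} across the fragments never reaches {G}.
K → GI is preserved.
J → MN is preserved.
IK → GM is preserved.
GIJ → H is preserved.

N → G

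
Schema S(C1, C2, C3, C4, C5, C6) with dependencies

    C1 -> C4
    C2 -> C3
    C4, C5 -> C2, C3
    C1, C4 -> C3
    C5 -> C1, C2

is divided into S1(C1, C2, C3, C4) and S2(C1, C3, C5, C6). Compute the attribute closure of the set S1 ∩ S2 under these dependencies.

C1, C3, C4

S1 ∩ S2 = {C1, C3}.
C1 → C4 applies, adding C4
Closure: {C1, C3, C4}.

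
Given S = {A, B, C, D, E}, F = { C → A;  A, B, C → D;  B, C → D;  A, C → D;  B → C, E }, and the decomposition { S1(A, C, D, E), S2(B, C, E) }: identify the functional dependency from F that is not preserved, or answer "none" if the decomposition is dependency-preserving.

none

C → A lies within S1.
A, B, C → D: restricted closure across fragments reaches D.
B, C → D: restricted closure across fragments reaches D.
A, C → D lies within S1.
B → C, E lies within S2.
Every dependency is enforceable on the fragments, so the decomposition is dependency-preserving.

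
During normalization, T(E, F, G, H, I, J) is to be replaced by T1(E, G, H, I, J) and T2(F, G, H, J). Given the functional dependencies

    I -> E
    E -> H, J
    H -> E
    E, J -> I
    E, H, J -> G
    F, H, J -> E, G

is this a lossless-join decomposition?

Yes

Common attributes: T1 ∩ T2 = {G, H, J}.
Closure of {G, H, J}: H → E applies, adding E; E, J → I applies, adding I. So (G, H, J)⁺ = {E, G, H, I, J}.
This closure contains every attribute of T1, so T1 ∩ T2 → T1. The join is lossless.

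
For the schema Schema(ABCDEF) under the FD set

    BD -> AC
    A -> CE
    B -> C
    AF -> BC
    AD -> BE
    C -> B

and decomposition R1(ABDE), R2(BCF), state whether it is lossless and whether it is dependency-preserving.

Lossless test: (B)⁺ = {BC}, which is a superkey of neither fragment — lossy.
Dependency preservation: BD → AC; A → CE; AF → BC are not contained in any single fragment, but the restricted closure of each left-hand side across the fragments still reaches the right-hand side; the remaining FDs each lie inside some fragment. All dependencies are preserved.

lossy but dependency-preserving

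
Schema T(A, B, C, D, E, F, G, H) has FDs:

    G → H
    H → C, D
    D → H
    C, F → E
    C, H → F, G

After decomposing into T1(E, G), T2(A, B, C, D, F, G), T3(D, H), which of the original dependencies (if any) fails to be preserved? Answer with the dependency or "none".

Check C, F → E: no single fragment contains all of {C, E, F}, and the restricted closure of {C, F} across the fragments never reaches {E}.
G → H is preserved.
H → C, D is preserved.
D → H is preserved.
C, H → F, G is preserved.

C, F → E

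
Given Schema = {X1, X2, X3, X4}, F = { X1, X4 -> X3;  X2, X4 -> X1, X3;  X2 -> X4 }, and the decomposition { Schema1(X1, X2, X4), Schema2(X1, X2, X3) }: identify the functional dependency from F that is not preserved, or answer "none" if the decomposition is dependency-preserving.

Check X1, X4 → X3: no single fragment contains all of {X1, X3, X4}, and the restricted closure of {X1, X4} across the fragments never reaches {X3}.
X2, X4 → X1, X3 is preserved.
X2 → X4 is preserved.

X1, X4 -> X3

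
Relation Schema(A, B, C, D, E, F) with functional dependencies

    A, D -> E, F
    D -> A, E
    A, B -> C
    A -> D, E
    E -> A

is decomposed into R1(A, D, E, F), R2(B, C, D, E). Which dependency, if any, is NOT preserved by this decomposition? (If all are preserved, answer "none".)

A, D → E, F lies within R1.
D → A, E lies within R1.
A, B → C: restricted closure across fragments reaches C.
A → D, E lies within R1.
E → A lies within R1.
Every dependency is enforceable on the fragments, so the decomposition is dependency-preserving.

none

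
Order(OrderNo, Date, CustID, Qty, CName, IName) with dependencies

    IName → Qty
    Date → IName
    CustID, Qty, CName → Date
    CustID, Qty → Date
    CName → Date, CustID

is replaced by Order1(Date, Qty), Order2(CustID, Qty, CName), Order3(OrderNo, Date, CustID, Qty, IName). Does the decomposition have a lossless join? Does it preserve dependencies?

Lossless test (chase): Rows 1 and 3 agree on Date; apply Date→IName and equate their IName entries. Rows 2 and 3 agree on CustID, Qty; apply CustID, Qty→Date and equate their Date entries. Rows 1 and 2 agree on Date; apply Date→IName and equate their IName entries. No row becomes fully distinguished — the join is lossy.
Dependency preservation: CustID, Qty, CName → Date; CName → Date, CustID are not contained in any single fragment, but the restricted closure of each left-hand side across the fragments still reaches the right-hand side; the remaining FDs each lie inside some fragment. All dependencies are preserved.

lossy but dependency-preserving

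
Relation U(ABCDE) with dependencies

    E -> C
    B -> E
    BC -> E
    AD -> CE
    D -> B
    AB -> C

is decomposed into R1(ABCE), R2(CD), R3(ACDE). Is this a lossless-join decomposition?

Chase test. Columns are ABCDE; row i has aⱼ where attribute j ∈ Ri, else bᵢⱼ.
Initial tableau (one row per fragment):
  row 1: a1 a2 a3 b14 a5
  row 2: b21 b22 a3 a4 b25
  row 3: a1 b32 a3 a4 a5
Rows 2 and 3 agree on D; apply D→B and equate their B entries.
Rows 2 and 3 agree on B; apply B→E and equate their E entries.
No row becomes fully distinguished — the join is lossy.

No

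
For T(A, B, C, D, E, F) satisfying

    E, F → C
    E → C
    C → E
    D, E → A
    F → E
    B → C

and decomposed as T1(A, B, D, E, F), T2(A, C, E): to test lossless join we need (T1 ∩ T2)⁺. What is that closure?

A, C, E

T1 ∩ T2 = {A, E}.
E → C applies, adding C
Closure: {A, C, E}.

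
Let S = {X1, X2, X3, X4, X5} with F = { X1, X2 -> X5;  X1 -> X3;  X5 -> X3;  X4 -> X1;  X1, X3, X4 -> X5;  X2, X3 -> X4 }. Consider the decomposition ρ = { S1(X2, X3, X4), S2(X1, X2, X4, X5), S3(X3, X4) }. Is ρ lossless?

Chase test. Columns are X1, X2, X3, X4, X5; row i has aⱼ where attribute j ∈ Si, else bᵢⱼ.
Initial tableau (one row per fragment):
  row 1: b11 a2 a3 a4 b15
  row 2: a1 a2 b23 a4 a5
  row 3: b31 b32 a3 a4 b35
Rows 1 and 2 agree on X4; apply X4→X1 and equate their X1 entries.
Rows 1 and 3 agree on X4; apply X4→X1 and equate their X1 entries.
Rows 1 and 3 agree on X1, X3, X4; apply X1, X3, X4→X5 and equate their X5 entries.
Rows 1 and 2 agree on X1, X2; apply X1, X2→X5 and equate their X5 entries.
Rows 1 and 2 agree on X1; apply X1→X3 and equate their X3 entries.
Row 1 is now all distinguished symbols — the join is lossless.

Yes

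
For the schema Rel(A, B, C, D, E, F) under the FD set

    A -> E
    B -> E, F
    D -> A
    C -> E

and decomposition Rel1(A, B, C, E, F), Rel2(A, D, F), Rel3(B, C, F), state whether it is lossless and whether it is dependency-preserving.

Lossless test (chase): Rows 1 and 2 agree on A; apply A→E and equate their E entries. Rows 1 and 3 agree on B; apply B→E, F and equate their E, F entries. No row becomes fully distinguished — the join is lossy.
Dependency preservation: every FD's attributes lie within a single fragment, so each can be enforced locally — preserved.

lossy but dependency-preserving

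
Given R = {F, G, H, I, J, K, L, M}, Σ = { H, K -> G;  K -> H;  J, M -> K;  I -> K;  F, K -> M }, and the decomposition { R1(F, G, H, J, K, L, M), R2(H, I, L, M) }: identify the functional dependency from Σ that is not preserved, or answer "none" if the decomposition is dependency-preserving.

Check I → K: no single fragment contains all of {I, K}, and the restricted closure of {I} across the fragments never reaches {K}.
H, K → G is preserved.
K → H is preserved.
J, M → K is preserved.
F, K → M is preserved.

I -> K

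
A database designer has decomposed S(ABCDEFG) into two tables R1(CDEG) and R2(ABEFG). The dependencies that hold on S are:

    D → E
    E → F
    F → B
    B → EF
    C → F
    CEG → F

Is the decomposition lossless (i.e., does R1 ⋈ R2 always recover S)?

No

Common attributes: R1 ∩ R2 = {EG}.
Closure of {EG}: E → F applies, adding F; F → B applies, adding B. So (EG)⁺ = {BEFG}.
The closure contains neither all of R1 = {CDEG} nor all of R2 = {ABEFG}, so the common attributes are not a superkey of either fragment. The join is lossy.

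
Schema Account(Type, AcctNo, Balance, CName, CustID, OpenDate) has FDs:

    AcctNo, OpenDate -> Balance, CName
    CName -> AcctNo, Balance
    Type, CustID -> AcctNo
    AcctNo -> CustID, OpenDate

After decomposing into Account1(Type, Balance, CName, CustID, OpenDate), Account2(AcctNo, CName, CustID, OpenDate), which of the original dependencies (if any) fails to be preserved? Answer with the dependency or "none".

none

AcctNo, OpenDate → Balance, CName: restricted closure across fragments reaches Balance, CName.
CName → AcctNo, Balance: restricted closure across fragments reaches AcctNo, Balance.
Type, CustID → AcctNo: restricted closure across fragments reaches AcctNo.
AcctNo → CustID, OpenDate lies within Account2.
Every dependency is enforceable on the fragments, so the decomposition is dependency-preserving.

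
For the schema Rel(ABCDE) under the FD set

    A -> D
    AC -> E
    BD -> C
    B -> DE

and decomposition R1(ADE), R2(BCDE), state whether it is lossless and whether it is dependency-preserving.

lossy and not dependency-preserving

Lossless test: (DE)⁺ = {DE}, which is a superkey of neither fragment — lossy.
Dependency preservation: the restricted closure of {AC} across the fragments never reaches {E}, so AC → E cannot be enforced without a join — not preserved.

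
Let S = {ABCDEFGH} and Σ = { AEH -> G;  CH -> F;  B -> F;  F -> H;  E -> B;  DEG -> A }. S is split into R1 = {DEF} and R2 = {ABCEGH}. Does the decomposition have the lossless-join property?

Common attributes: R1 ∩ R2 = {E}.
Closure of {E}: E → B applies, adding B; B → F applies, adding F; F → H applies, adding H. So (E)⁺ = {BEFH}.
The closure contains neither all of R1 = {DEF} nor all of R2 = {ABCEGH}, so the common attributes are not a superkey of either fragment. The join is lossy.

No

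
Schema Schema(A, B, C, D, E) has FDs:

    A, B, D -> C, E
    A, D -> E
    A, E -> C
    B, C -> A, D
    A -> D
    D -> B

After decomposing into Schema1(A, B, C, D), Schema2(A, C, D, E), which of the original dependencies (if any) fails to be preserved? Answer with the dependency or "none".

A, B, D → C, E: restricted closure across fragments reaches C, E.
A, D → E lies within Schema2.
A, E → C lies within Schema2.
B, C → A, D lies within Schema1.
A → D lies within Schema1.
D → B lies within Schema1.
Every dependency is enforceable on the fragments, so the decomposition is dependency-preserving.

none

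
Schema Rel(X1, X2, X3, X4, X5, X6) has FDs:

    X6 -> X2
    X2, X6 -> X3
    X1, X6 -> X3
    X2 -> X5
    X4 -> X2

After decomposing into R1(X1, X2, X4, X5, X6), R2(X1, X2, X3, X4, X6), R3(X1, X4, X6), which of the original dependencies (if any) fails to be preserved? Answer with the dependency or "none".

X6 → X2 lies within R1.
X2, X6 → X3 lies within R2.
X1, X6 → X3 lies within R2.
X2 → X5 lies within R1.
X4 → X2 lies within R1.
Every dependency is enforceable on the fragments, so the decomposition is dependency-preserving.

none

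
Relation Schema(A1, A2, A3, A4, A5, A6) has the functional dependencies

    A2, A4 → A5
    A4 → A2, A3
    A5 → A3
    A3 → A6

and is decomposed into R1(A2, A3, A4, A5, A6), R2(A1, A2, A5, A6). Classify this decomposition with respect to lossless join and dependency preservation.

Lossless test: (A2, A5, A6)⁺ = {A2, A3, A5, A6}, which is a superkey of neither fragment — lossy.
Dependency preservation: every FD's attributes lie within a single fragment, so each can be enforced locally — preserved.

lossy but dependency-preserving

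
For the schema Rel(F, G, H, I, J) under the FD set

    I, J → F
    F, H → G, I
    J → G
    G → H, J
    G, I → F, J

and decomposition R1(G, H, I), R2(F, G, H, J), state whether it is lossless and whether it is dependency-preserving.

lossy and not dependency-preserving

Lossless test: (G, H)⁺ = {G, H, J}, which is a superkey of neither fragment — lossy.
Dependency preservation: the restricted closure of {I, J} across the fragments never reaches {F}, so I, J → F cannot be enforced without a join — not preserved.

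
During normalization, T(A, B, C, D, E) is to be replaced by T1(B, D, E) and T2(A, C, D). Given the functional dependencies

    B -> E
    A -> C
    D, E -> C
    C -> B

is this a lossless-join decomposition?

No

Common attributes: T1 ∩ T2 = {D}.
No dependency enlarges {D}, so (D)⁺ = {D}.
The closure contains neither all of T1 = {B, D, E} nor all of T2 = {A, C, D}, so the common attributes are not a superkey of either fragment. The join is lossy.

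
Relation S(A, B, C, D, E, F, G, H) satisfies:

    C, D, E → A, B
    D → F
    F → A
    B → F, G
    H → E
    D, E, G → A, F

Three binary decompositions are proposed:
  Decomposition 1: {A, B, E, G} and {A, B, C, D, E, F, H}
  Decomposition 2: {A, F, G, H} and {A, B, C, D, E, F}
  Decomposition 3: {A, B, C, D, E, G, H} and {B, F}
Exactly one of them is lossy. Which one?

Decomposition 1: common = {A, B, E}, closure = {A, B, E, F, G} → lossless.
Decomposition 2: common = {A, F}, closure = {A, F} → lossy.
Decomposition 3: common = {B}, closure = {A, B, F, G} → lossless.

Decomposition 2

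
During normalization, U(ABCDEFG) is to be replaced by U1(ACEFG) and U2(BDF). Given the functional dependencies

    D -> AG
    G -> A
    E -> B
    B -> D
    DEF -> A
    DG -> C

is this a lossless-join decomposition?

No

Common attributes: U1 ∩ U2 = {F}.
No dependency enlarges {F}, so (F)⁺ = {F}.
The closure contains neither all of U1 = {ACEFG} nor all of U2 = {BDF}, so the common attributes are not a superkey of either fragment. The join is lossy.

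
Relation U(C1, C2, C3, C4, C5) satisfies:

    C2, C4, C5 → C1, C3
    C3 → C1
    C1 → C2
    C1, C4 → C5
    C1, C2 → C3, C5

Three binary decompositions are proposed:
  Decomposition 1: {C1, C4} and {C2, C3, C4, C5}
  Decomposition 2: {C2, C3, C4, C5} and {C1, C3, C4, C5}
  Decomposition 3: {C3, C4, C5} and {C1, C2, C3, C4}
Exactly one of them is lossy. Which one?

Decomposition 1: common = {C4}, closure = {C4} → lossy.
Decomposition 2: common = {C3, C4, C5}, closure = {C1, C2, C3, C4, C5} → lossless.
Decomposition 3: common = {C3, C4}, closure = {C1, C2, C3, C4, C5} → lossless.

Decomposition 1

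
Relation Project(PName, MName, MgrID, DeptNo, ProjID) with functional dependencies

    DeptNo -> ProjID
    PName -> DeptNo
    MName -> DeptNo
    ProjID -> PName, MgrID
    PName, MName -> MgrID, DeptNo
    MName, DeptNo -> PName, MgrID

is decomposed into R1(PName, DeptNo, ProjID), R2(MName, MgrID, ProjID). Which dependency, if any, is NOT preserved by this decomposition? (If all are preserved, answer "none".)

DeptNo → ProjID lies within R1.
PName → DeptNo lies within R1.
MName → DeptNo: restricted closure across fragments reaches DeptNo.
ProjID → PName, MgrID: restricted closure across fragments reaches PName, MgrID.
PName, MName → MgrID, DeptNo: restricted closure across fragments reaches MgrID, DeptNo.
MName, DeptNo → PName, MgrID: restricted closure across fragments reaches PName, MgrID.
Every dependency is enforceable on the fragments, so the decomposition is dependency-preserving.

none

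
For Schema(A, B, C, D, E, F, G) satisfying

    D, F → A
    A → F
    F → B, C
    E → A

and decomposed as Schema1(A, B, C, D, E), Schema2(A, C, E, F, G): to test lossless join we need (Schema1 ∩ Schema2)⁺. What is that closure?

A, B, C, E, F

Schema1 ∩ Schema2 = {A, C, E}.
A → F applies, adding F
F → B, C applies, adding B
Closure: {A, B, C, E, F}.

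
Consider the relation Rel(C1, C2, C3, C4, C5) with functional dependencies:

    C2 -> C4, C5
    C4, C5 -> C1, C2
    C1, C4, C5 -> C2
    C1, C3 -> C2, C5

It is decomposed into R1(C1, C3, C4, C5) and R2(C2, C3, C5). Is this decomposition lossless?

Common attributes: R1 ∩ R2 = {C3, C5}.
No dependency enlarges {C3, C5}, so (C3, C5)⁺ = {C3, C5}.
The closure contains neither all of R1 = {C1, C3, C4, C5} nor all of R2 = {C2, C3, C5}, so the common attributes are not a superkey of either fragment. The join is lossy.

No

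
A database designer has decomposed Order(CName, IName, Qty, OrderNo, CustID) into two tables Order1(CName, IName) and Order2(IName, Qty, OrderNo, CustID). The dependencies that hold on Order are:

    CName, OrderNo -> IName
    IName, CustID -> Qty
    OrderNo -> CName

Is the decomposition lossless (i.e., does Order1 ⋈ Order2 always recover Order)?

Common attributes: Order1 ∩ Order2 = {IName}.
No dependency enlarges {IName}, so (IName)⁺ = {IName}.
The closure contains neither all of Order1 = {CName, IName} nor all of Order2 = {IName, Qty, OrderNo, CustID}, so the common attributes are not a superkey of either fragment. The join is lossy.

No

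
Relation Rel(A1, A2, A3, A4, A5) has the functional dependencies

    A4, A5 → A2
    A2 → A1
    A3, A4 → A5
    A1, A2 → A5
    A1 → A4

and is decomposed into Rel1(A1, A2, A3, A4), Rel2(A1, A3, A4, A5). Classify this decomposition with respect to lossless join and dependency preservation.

Lossless test: (A1, A3, A4)⁺ = {A1, A2, A3, A4, A5}, which contains all of one fragment — lossless.
Dependency preservation: the restricted closure of {A4, A5} across the fragments never reaches {A2}, so A4, A5 → A2 cannot be enforced without a join — not preserved.

lossless but not dependency-preserving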